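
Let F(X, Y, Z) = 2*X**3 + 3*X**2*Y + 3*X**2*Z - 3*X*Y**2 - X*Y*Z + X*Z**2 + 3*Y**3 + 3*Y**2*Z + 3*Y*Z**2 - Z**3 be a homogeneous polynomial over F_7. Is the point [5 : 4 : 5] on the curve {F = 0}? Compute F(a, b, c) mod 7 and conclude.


F(5,4,5) ≡ 1 (mod 7); P is NOT on the curve.

Evaluate F(5, 4, 5) term-by-term (mod 7).
  2*X**3 ↦ 2·125·1·1 = 250
  3*X**2*Y ↦ 3·25·4·1 = 300
  3*X**2*Z ↦ 3·25·1·5 = 375
  -3*X*Y**2 ↦ -3·5·16·1 = -240
  -X*Y*Z ↦ -1·5·4·5 = -100
  X*Z**2 ↦ 1·5·1·25 = 125
  3*Y**3 ↦ 3·1·64·1 = 192
  3*Y**2*Z ↦ 3·1·16·5 = 240
  3*Y*Z**2 ↦ 3·1·4·25 = 300
  -Z**3 ↦ -1·1·1·125 = -125
Sum: F(5, 4, 5) = (250) + (300) + (375) + (-240) + (-100) + (125) + (192) + (240) + (300) + (-125) = 1317.
Reducing mod 7: 1317 ≡ 1 (mod 7).
Since F(a, b, c) ≡ 1 ≠ 0 (mod 7), P does NOT lie on the curve.


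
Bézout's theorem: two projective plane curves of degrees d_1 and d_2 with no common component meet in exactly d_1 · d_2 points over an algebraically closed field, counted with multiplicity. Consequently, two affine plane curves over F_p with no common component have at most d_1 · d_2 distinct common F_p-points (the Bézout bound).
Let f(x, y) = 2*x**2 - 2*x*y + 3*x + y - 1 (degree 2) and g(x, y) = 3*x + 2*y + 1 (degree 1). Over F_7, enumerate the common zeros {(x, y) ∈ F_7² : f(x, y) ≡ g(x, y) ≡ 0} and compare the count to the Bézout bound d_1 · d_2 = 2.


Common zeros: ∅; count = 0; Bézout bound = 2.

deg(f) = 2, deg(g) = 1, so Bézout bound = 2.
Scan x ∈ F_7. For each x, list the y ∈ F_7 with f(x, y) ≡ 0 and those with g(x, y) ≡ 0 (mod 7); the common zeros in that column are the intersection.
  x = 0: f ≡ 0 at y ∈ {1}; g ≡ 0 at y ∈ {3}; common: ∅.
  x = 1: f ≡ 0 at y ∈ {4}; g ≡ 0 at y ∈ {5}; common: ∅.
  x = 2: f ≡ 0 at y ∈ {2}; g ≡ 0 at y ∈ {0}; common: ∅.
  x = 3: f ≡ 0 at y ∈ {1}; g ≡ 0 at y ∈ {2}; common: ∅.
  x = 4: f ≡ 0 at y ∈ ∅; g ≡ 0 at y ∈ {4}; common: ∅.
  x = 5: f ≡ 0 at y ∈ {4}; g ≡ 0 at y ∈ {6}; common: ∅.
  x = 6: f ≡ 0 at y ∈ {3}; g ≡ 0 at y ∈ {1}; common: ∅.
Collecting: common zeros = ∅, so the count is 0.
Comparison with the Bézout bound: 0 ≤ 2 = deg(f)·deg(g), as expected for curves with no common component (the affine F_7-count falls short of the bound because intersections may lie at infinity, over extension fields, or carry multiplicity).


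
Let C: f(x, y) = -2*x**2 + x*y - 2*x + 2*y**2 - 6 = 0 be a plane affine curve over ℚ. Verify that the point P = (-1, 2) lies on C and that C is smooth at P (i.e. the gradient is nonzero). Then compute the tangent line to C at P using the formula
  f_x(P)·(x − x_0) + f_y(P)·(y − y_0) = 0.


Tangent line at P: 4*x + 7*y - 10 = 0.

Step 1: f(-1, 2) = 0, so P lies on C.
Step 2: partial derivatives
  f_x(x, y) = -4*x + y - 2, f_y(x, y) = x + 4*y.
  f_x(P) = 4, f_y(P) = 7 (gradient nonzero, so P is smooth).
Step 3: tangent line at P: 4·(x − -1) + 7·(y − 2) = 0.
Expanding: 4*x + 7*y - 10 = 0.


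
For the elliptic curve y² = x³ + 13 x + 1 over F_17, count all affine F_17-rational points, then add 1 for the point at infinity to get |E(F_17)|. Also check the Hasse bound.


Affine points = {(0, 1), (0, 16), (1, 7), (1, 10), (2, 1), (2, 16), (3, 4), (3, 13), (4, 7), (4, 10), (5, 2), (5, 15), (10, 3), (10, 14), (11, 8), (11, 9), (12, 7), (12, 10), (13, 2), (13, 15), (15, 1), (15, 16), (16, 2), (16, 15)}; affine count = 24; |E(F_17)| = 25.

Discriminant check: Δ ∝ 4a³ + 27b² = 4·13³ + 27·1² = 4·2197 + 27·1 ≡ 9 (mod 17). Nonzero ⇒ E is nonsingular.
For each x ∈ F_17, compute rhs = x³ + 13·x + 1 mod 17, then count y ∈ F_17 with y² ≡ rhs.
  x = 0: rhs = 1, matching y values: 1, 16 (2 points).
  x = 1: rhs = 15, matching y values: 7, 10 (2 points).
  x = 2: rhs = 1, matching y values: 1, 16 (2 points).
  x = 3: rhs = 16, matching y values: 4, 13 (2 points).
  x = 4: rhs = 15, matching y values: 7, 10 (2 points).
  x = 5: rhs = 4, matching y values: 2, 15 (2 points).
  x = 6: rhs = 6, matching y values: none (0 points).
  x = 7: rhs = 10, matching y values: none (0 points).
  x = 8: rhs = 5, matching y values: none (0 points).
  x = 9: rhs = 14, matching y values: none (0 points).
  x = 10: rhs = 9, matching y values: 3, 14 (2 points).
  x = 11: rhs = 13, matching y values: 8, 9 (2 points).
  x = 12: rhs = 15, matching y values: 7, 10 (2 points).
  x = 13: rhs = 4, matching y values: 2, 15 (2 points).
  x = 14: rhs = 3, matching y values: none (0 points).
  x = 15: rhs = 1, matching y values: 1, 16 (2 points).
  x = 16: rhs = 4, matching y values: 2, 15 (2 points).
Total affine count: 24.
Full point count |E(F_17)| = 24 + 1 = 25.
Hasse bound: |25 − (17+1)| = |7| = 7 ≤ 2√17 ≈ 8.2462 ✓.


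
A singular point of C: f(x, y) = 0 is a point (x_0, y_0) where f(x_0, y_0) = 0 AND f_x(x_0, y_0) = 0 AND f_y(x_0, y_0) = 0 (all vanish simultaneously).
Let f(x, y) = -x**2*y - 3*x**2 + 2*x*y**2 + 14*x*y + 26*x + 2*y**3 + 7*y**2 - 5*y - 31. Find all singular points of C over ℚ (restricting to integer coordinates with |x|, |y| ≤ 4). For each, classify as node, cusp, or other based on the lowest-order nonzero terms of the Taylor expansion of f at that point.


Singular points: {(3, -2)}; classification: node.

Compute partial derivatives:
  f_x = -2*x*y - 6*x + 2*y**2 + 14*y + 26.
  f_y = -x**2 + 4*x*y + 14*x + 6*y**2 + 14*y - 5.
Scan x_0 ∈ {−4, ..., 4}. For each x_0, f_y(x_0, y) is a polynomial in y; find its integer roots y ∈ {−4, ..., 4}, then test f_x and f at those candidates.
  x = -4: f_y(-4, y) = 6*y**2 - 2*y - 77; no integer root y with |y| ≤ 4.
  x = -3: f_y(-3, y) = 6*y**2 + 2*y - 56; no integer root y with |y| ≤ 4.
  x = -2: f_y(-2, y) = 6*y**2 + 6*y - 37; no integer root y with |y| ≤ 4.
  x = -1: f_y(-1, y) = 6*y**2 + 10*y - 20; no integer root y with |y| ≤ 4.
  x = 0: f_y(0, y) = 6*y**2 + 14*y - 5; no integer root y with |y| ≤ 4.
  x = 1: f_y(1, y) = 6*y**2 + 18*y + 8; no integer root y with |y| ≤ 4.
  x = 2: f_y(2, y) = 6*y**2 + 22*y + 19; no integer root y with |y| ≤ 4.
  x = 3: f_y(3, y) = 6*y**2 + 26*y + 28; vanishes at y ∈ {-2}. (3, -2): f_x = 0, f = 0 — SINGULAR.
  x = 4: f_y(4, y) = 6*y**2 + 30*y + 35; no integer root y with |y| ≤ 4.
Only singular point on the grid: (3, -2).
Classify: substitute x = 3 + u, y = -2 + v and expand: f = -u**2*v - u**2 + 2*u*v**2 + 2*v**3 + v**2.
No constant or linear terms (consistent with a singular point). Quadratic part: -u**2 + v**2. Cubic part: -u**2*v + 2*u*v**2 + 2*v**3.
The quadratic part v**2 - u**2 = (v − u)(v + u) splits into two distinct linear factors, so there are two distinct tangent lines y − -2 = ±(x − 3) — this is a node (ordinary double point).
Classification: node.


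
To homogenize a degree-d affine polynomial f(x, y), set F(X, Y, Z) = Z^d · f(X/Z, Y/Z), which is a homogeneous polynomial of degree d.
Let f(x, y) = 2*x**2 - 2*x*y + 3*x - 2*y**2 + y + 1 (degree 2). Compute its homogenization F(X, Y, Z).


F(X, Y, Z) = 2*X**2 - 2*X*Y + 3*X*Z - 2*Y**2 + Y*Z + Z**2

deg(f) = 2.
Substitute x = X/Z, y = Y/Z into f, then multiply by Z^2.
  monomial 2·x^2·y^0 ↦ 2·X^2·Y^0·Z^0.
  monomial -2·x^1·y^1 ↦ -2·X^1·Y^1·Z^0.
  monomial 3·x^1·y^0 ↦ 3·X^1·Y^0·Z^1.
  monomial -2·x^0·y^2 ↦ -2·X^0·Y^2·Z^0.
  monomial 1·x^0·y^1 ↦ 1·X^0·Y^1·Z^1.
  monomial 1·x^0·y^0 ↦ 1·X^0·Y^0·Z^2.
Collecting: F(X, Y, Z) = 2*X**2 - 2*X*Y + 3*X*Z - 2*Y**2 + Y*Z + Z**2.


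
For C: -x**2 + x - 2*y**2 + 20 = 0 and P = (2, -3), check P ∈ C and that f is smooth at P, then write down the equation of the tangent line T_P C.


Tangent line at P: -3*x + 12*y + 42 = 0.

Step 1: f(2, -3) = 0, so P lies on C.
Step 2: partial derivatives
  f_x(x, y) = 1 - 2*x, f_y(x, y) = -4*y.
  f_x(P) = -3, f_y(P) = 12 (gradient nonzero, so P is smooth).
Step 3: tangent line at P: -3·(x − 2) + 12·(y − -3) = 0.
Expanding: -3*x + 12*y + 42 = 0.


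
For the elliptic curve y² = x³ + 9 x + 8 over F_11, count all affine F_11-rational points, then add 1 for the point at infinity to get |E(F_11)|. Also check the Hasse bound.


Affine points = {(2, 1), (2, 10), (4, 3), (4, 8), (6, 5), (6, 6), (8, 3), (8, 8), (9, 2), (9, 9), (10, 3), (10, 8)}; affine count = 12; |E(F_11)| = 13.

Discriminant check: Δ ∝ 4a³ + 27b² = 4·9³ + 27·8² = 4·729 + 27·64 ≡ 2 (mod 11). Nonzero ⇒ E is nonsingular.
For each x ∈ F_11, compute rhs = x³ + 9·x + 8 mod 11, then count y ∈ F_11 with y² ≡ rhs.
  x = 0: rhs = 8, matching y values: none (0 points).
  x = 1: rhs = 7, matching y values: none (0 points).
  x = 2: rhs = 1, matching y values: 1, 10 (2 points).
  x = 3: rhs = 7, matching y values: none (0 points).
  x = 4: rhs = 9, matching y values: 3, 8 (2 points).
  x = 5: rhs = 2, matching y values: none (0 points).
  x = 6: rhs = 3, matching y values: 5, 6 (2 points).
  x = 7: rhs = 7, matching y values: none (0 points).
  x = 8: rhs = 9, matching y values: 3, 8 (2 points).
  x = 9: rhs = 4, matching y values: 2, 9 (2 points).
  x = 10: rhs = 9, matching y values: 3, 8 (2 points).
Total affine count: 12.
Full point count |E(F_11)| = 12 + 1 = 13.
Hasse bound: |13 − (11+1)| = |1| = 1 ≤ 2√11 ≈ 6.6332 ✓.


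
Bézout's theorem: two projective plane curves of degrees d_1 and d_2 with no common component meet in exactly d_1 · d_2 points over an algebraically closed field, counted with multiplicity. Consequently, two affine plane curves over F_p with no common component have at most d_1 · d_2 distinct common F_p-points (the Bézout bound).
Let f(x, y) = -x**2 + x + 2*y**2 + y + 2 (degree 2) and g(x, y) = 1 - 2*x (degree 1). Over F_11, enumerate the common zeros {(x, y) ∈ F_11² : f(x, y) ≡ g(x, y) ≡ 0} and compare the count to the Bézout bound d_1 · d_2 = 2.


Common zeros: {(6, 7), (6, 9)}; count = 2; Bézout bound = 2.

deg(f) = 2, deg(g) = 1, so Bézout bound = 2.
Scan x ∈ F_11. For each x, list the y ∈ F_11 with f(x, y) ≡ 0 and those with g(x, y) ≡ 0 (mod 11); the common zeros in that column are the intersection.
  x = 0: f ≡ 0 at y ∈ ∅; g ≡ 0 at y ∈ ∅; common: ∅.
  x = 1: f ≡ 0 at y ∈ ∅; g ≡ 0 at y ∈ ∅; common: ∅.
  x = 2: f ≡ 0 at y ∈ {0, 5}; g ≡ 0 at y ∈ ∅; common: ∅.
  x = 3: f ≡ 0 at y ∈ {8}; g ≡ 0 at y ∈ ∅; common: ∅.
  x = 4: f ≡ 0 at y ∈ {2, 3}; g ≡ 0 at y ∈ ∅; common: ∅.
  x = 5: f ≡ 0 at y ∈ ∅; g ≡ 0 at y ∈ ∅; common: ∅.
  x = 6: f ≡ 0 at y ∈ {7, 9}; g ≡ 0 at y ∈ {0, 1, 2, 3, 4, 5, 6, 7, 8, 9, 10}; common: {7, 9}.
  x = 7: f ≡ 0 at y ∈ ∅; g ≡ 0 at y ∈ ∅; common: ∅.
  x = 8: f ≡ 0 at y ∈ {2, 3}; g ≡ 0 at y ∈ ∅; common: ∅.
  x = 9: f ≡ 0 at y ∈ {8}; g ≡ 0 at y ∈ ∅; common: ∅.
  x = 10: f ≡ 0 at y ∈ {0, 5}; g ≡ 0 at y ∈ ∅; common: ∅.
Collecting: common zeros = {(6, 7), (6, 9)}, so the count is 2.
Comparison with the Bézout bound: 2 ≤ 2 = deg(f)·deg(g), as expected for curves with no common component (the bound is attained).


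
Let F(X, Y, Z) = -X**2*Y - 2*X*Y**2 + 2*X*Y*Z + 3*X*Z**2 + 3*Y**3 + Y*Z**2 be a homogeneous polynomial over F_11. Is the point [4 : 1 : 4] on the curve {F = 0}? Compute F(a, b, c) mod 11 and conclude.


F(4,1,4) ≡ 10 (mod 11); P is NOT on the curve.

Evaluate F(4, 1, 4) term-by-term (mod 11).
  -X**2*Y ↦ -1·16·1·1 = -16
  -2*X*Y**2 ↦ -2·4·1·1 = -8
  2*X*Y*Z ↦ 2·4·1·4 = 32
  3*X*Z**2 ↦ 3·4·1·16 = 192
  3*Y**3 ↦ 3·1·1·1 = 3
  Y*Z**2 ↦ 1·1·1·16 = 16
Sum: F(4, 1, 4) = (-16) + (-8) + (32) + (192) + (3) + (16) = 219.
Reducing mod 11: 219 ≡ 10 (mod 11).
Since F(a, b, c) ≡ 10 ≠ 0 (mod 11), P does NOT lie on the curve.


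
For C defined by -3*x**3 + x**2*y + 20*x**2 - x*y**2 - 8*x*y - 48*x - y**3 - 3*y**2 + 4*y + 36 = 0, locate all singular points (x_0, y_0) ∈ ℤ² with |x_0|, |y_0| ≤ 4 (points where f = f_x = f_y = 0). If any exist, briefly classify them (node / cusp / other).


Singular points: {(2, -2)}; classification: cusp.

Compute partial derivatives:
  f_x = -9*x**2 + 2*x*y + 40*x - y**2 - 8*y - 48.
  f_y = x**2 - 2*x*y - 8*x - 3*y**2 - 6*y + 4.
Scan x_0 ∈ {−4, ..., 4}. For each x_0, f_y(x_0, y) is a polynomial in y; find its integer roots y ∈ {−4, ..., 4}, then test f_x and f at those candidates.
  x = -4: f_y(-4, y) = -3*y**2 + 2*y + 52; no integer root y with |y| ≤ 4.
  x = -3: f_y(-3, y) = 37 - 3*y**2; no integer root y with |y| ≤ 4.
  x = -2: f_y(-2, y) = -3*y**2 - 2*y + 24; no integer root y with |y| ≤ 4.
  x = -1: f_y(-1, y) = -3*y**2 - 4*y + 13; no integer root y with |y| ≤ 4.
  x = 0: f_y(0, y) = -3*y**2 - 6*y + 4; no integer root y with |y| ≤ 4.
  x = 1: f_y(1, y) = -3*y**2 - 8*y - 3; no integer root y with |y| ≤ 4.
  x = 2: f_y(2, y) = -3*y**2 - 10*y - 8; vanishes at y ∈ {-2}. (2, -2): f_x = 0, f = 0 — SINGULAR.
  x = 3: f_y(3, y) = -3*y**2 - 12*y - 11; no integer root y with |y| ≤ 4.
  x = 4: f_y(4, y) = -3*y**2 - 14*y - 12; no integer root y with |y| ≤ 4.
Only singular point on the grid: (2, -2).
Classify: substitute x = 2 + u, y = -2 + v and expand: f = -3*u**3 + u**2*v - u*v**2 - v**3 + v**2.
No constant or linear terms (consistent with a singular point). Quadratic part: v**2. Cubic part: -3*u**3 + u**2*v - u*v**2 - v**3.
The quadratic part v**2 is a perfect square, so there is a single (double) tangent line v = 0, i.e. y = -2. Restricting the cubic part to that line (v = 0) leaves -3*u**3 ≠ 0, so f is not divisible by v and the branch is v² ≈ 3*u**3 to lowest order — this is a cusp.
Classification: cusp.


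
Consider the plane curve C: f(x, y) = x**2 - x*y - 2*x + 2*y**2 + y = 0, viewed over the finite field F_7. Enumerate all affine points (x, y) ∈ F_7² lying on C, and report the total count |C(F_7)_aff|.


Affine F_7-points: {(0, 0), (0, 3), (1, 2), (1, 5), (2, 0), (2, 4), (3, 2), (3, 6), (4, 1), (4, 4), (5, 3), (5, 6), (6, 1), (6, 5)}; count = 14.

For each of the 49 pairs (x, y) ∈ F_7², evaluate f(x, y) mod 7. Record the zeros.
  x = 0: [0↦0, 1↦3, 2↦3, 3↦0, 4↦1, 5↦6, 6↦1]  zeros at y ∈ {0, 3}
  x = 1: [0↦6, 1↦1, 2↦0, 3↦3, 4↦3, 5↦0, 6↦1]  zeros at y ∈ {2, 5}
  x = 2: [0↦0, 1↦1, 2↦6, 3↦1, 4↦0, 5↦3, 6↦3]  zeros at y ∈ {0, 4}
  x = 3: [0↦3, 1↦3, 2↦0, 3↦1, 4↦6, 5↦1, 6↦0]  zeros at y ∈ {2, 6}
  x = 4: [0↦1, 1↦0, 2↦3, 3↦3, 4↦0, 5↦1, 6↦6]  zeros at y ∈ {1, 4}
  x = 5: [0↦1, 1↦6, 2↦1, 3↦0, 4↦3, 5↦3, 6↦0]  zeros at y ∈ {3, 6}
  x = 6: [0↦3, 1↦0, 2↦1, 3↦6, 4↦1, 5↦0, 6↦3]  zeros at y ∈ {1, 5}
Collecting zeros: affine points = {(0, 0), (0, 3), (1, 2), (1, 5), (2, 0), (2, 4), (3, 2), (3, 6), (4, 1), (4, 4), (5, 3), (5, 6), (6, 1), (6, 5)}.
Total count |C(F_7)_aff| = 14.


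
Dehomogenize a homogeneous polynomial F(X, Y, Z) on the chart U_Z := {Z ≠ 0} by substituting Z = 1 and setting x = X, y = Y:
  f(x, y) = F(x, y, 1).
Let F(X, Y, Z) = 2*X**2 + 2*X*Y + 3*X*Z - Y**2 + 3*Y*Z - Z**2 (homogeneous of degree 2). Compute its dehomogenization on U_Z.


f(x, y) = 2*x**2 + 2*x*y + 3*x - y**2 + 3*y - 1

On U_Z we set Z = 1. Each monomial c·X^i·Y^j·Z^k in F becomes c·x^i·y^j·1^k = c·x^i·y^j.
Substituting Z = 1: F(X, Y, 1) = 2*x**2 + 2*x*y + 3*x - y**2 + 3*y - 1.
Note: deg(f) ≤ deg(F) = 2; strict inequality happens when F is divisible by Z (lost terms).


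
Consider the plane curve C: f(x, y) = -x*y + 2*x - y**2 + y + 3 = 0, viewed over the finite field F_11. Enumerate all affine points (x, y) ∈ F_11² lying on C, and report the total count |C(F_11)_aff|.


Affine F_11-points: {(1, 4), (1, 7), (4, 0), (4, 8), (7, 6), (7, 10), (8, 1), (8, 3), (9, 5), (9, 9)}; count = 10.

For each of the 121 pairs (x, y) ∈ F_11², evaluate f(x, y) mod 11. Record the zeros.
  x = 0: [0↦3, 1↦3, 2↦1, 3↦8, 4↦2, 5↦5, 6↦6, 7↦5, 8↦2, 9↦8, 10↦1]  zeros at y ∈ ∅
  x = 1: [0↦5, 1↦4, 2↦1, 3↦7, 4↦0, 5↦2, 6↦2, 7↦0, 8↦7, 9↦1, 10↦4]  zeros at y ∈ {4, 7}
  x = 2: [0↦7, 1↦5, 2↦1, 3↦6, 4↦9, 5↦10, 6↦9, 7↦6, 8↦1, 9↦5, 10↦7]  zeros at y ∈ ∅
  x = 3: [0↦9, 1↦6, 2↦1, 3↦5, 4↦7, 5↦7, 6↦5, 7↦1, 8↦6, 9↦9, 10↦10]  zeros at y ∈ ∅
  x = 4: [0↦0, 1↦7, 2↦1, 3↦4, 4↦5, 5↦4, 6↦1, 7↦7, 8↦0, 9↦2, 10↦2]  zeros at y ∈ {0, 8}
  x = 5: [0↦2, 1↦8, 2↦1, 3↦3, 4↦3, 5↦1, 6↦8, 7↦2, 8↦5, 9↦6, 10↦5]  zeros at y ∈ ∅
  x = 6: [0↦4, 1↦9, 2↦1, 3↦2, 4↦1, 5↦9, 6↦4, 7↦8, 8↦10, 9↦10, 10↦8]  zeros at y ∈ ∅
  x = 7: [0↦6, 1↦10, 2↦1, 3↦1, 4↦10, 5↦6, 6↦0, 7↦3, 8↦4, 9↦3, 10↦0]  zeros at y ∈ {6, 10}
  x = 8: [0↦8, 1↦0, 2↦1, 3↦0, 4↦8, 5↦3, 6↦7, 7↦9, 8↦9, 9↦7, 10↦3]  zeros at y ∈ {1, 3}
  x = 9: [0↦10, 1↦1, 2↦1, 3↦10, 4↦6, 5↦0, 6↦3, 7↦4, 8↦3, 9↦0, 10↦6]  zeros at y ∈ {5, 9}
  x = 10: [0↦1, 1↦2, 2↦1, 3↦9, 4↦4, 5↦8, 6↦10, 7↦10, 8↦8, 9↦4, 10↦9]  zeros at y ∈ ∅
Collecting zeros: affine points = {(1, 4), (1, 7), (4, 0), (4, 8), (7, 6), (7, 10), (8, 1), (8, 3), (9, 5), (9, 9)}.
Total count |C(F_11)_aff| = 10.


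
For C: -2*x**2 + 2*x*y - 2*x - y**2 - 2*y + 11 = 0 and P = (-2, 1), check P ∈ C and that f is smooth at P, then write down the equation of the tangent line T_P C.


Tangent line at P: 8*x - 8*y + 24 = 0.

Step 1: f(-2, 1) = 0, so P lies on C.
Step 2: partial derivatives
  f_x(x, y) = -4*x + 2*y - 2, f_y(x, y) = 2*x - 2*y - 2.
  f_x(P) = 8, f_y(P) = -8 (gradient nonzero, so P is smooth).
Step 3: tangent line at P: 8·(x − -2) + -8·(y − 1) = 0.
Expanding: 8*x - 8*y + 24 = 0.


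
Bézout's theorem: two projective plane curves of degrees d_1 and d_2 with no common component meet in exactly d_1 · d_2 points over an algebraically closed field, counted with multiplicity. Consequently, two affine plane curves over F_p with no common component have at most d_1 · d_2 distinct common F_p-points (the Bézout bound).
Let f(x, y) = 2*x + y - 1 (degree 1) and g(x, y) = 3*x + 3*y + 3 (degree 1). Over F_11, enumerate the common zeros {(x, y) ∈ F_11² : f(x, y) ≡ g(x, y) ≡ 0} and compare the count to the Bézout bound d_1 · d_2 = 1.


Common zeros: {(2, 8)}; count = 1; Bézout bound = 1.

deg(f) = 1, deg(g) = 1, so Bézout bound = 1.
Scan x ∈ F_11. For each x, list the y ∈ F_11 with f(x, y) ≡ 0 and those with g(x, y) ≡ 0 (mod 11); the common zeros in that column are the intersection.
  x = 0: f ≡ 0 at y ∈ {1}; g ≡ 0 at y ∈ {10}; common: ∅.
  x = 1: f ≡ 0 at y ∈ {10}; g ≡ 0 at y ∈ {9}; common: ∅.
  x = 2: f ≡ 0 at y ∈ {8}; g ≡ 0 at y ∈ {8}; common: {8}.
  x = 3: f ≡ 0 at y ∈ {6}; g ≡ 0 at y ∈ {7}; common: ∅.
  x = 4: f ≡ 0 at y ∈ {4}; g ≡ 0 at y ∈ {6}; common: ∅.
  x = 5: f ≡ 0 at y ∈ {2}; g ≡ 0 at y ∈ {5}; common: ∅.
  x = 6: f ≡ 0 at y ∈ {0}; g ≡ 0 at y ∈ {4}; common: ∅.
  x = 7: f ≡ 0 at y ∈ {9}; g ≡ 0 at y ∈ {3}; common: ∅.
  x = 8: f ≡ 0 at y ∈ {7}; g ≡ 0 at y ∈ {2}; common: ∅.
  x = 9: f ≡ 0 at y ∈ {5}; g ≡ 0 at y ∈ {1}; common: ∅.
  x = 10: f ≡ 0 at y ∈ {3}; g ≡ 0 at y ∈ {0}; common: ∅.
Collecting: common zeros = {(2, 8)}, so the count is 1.
Comparison with the Bézout bound: 1 ≤ 1 = deg(f)·deg(g), as expected for curves with no common component (the bound is attained).


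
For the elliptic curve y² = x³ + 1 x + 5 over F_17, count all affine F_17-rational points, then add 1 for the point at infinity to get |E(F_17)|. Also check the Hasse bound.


Affine points = {(2, 7), (2, 10), (3, 1), (3, 16), (5, 4), (5, 13), (7, 7), (7, 10), (8, 7), (8, 10), (11, 2), (11, 15), (14, 3), (14, 14)}; affine count = 14; |E(F_17)| = 15.

Discriminant check: Δ ∝ 4a³ + 27b² = 4·1³ + 27·5² = 4·1 + 27·25 ≡ 16 (mod 17). Nonzero ⇒ E is nonsingular.
For each x ∈ F_17, compute rhs = x³ + 1·x + 5 mod 17, then count y ∈ F_17 with y² ≡ rhs.
  x = 0: rhs = 5, matching y values: none (0 points).
  x = 1: rhs = 7, matching y values: none (0 points).
  x = 2: rhs = 15, matching y values: 7, 10 (2 points).
  x = 3: rhs = 1, matching y values: 1, 16 (2 points).
  x = 4: rhs = 5, matching y values: none (0 points).
  x = 5: rhs = 16, matching y values: 4, 13 (2 points).
  x = 6: rhs = 6, matching y values: none (0 points).
  x = 7: rhs = 15, matching y values: 7, 10 (2 points).
  x = 8: rhs = 15, matching y values: 7, 10 (2 points).
  x = 9: rhs = 12, matching y values: none (0 points).
  x = 10: rhs = 12, matching y values: none (0 points).
  x = 11: rhs = 4, matching y values: 2, 15 (2 points).
  x = 12: rhs = 11, matching y values: none (0 points).
  x = 13: rhs = 5, matching y values: none (0 points).
  x = 14: rhs = 9, matching y values: 3, 14 (2 points).
  x = 15: rhs = 12, matching y values: none (0 points).
  x = 16: rhs = 3, matching y values: none (0 points).
Total affine count: 14.
Full point count |E(F_17)| = 14 + 1 = 15.
Hasse bound: |15 − (17+1)| = |-3| = 3 ≤ 2√17 ≈ 8.2462 ✓.


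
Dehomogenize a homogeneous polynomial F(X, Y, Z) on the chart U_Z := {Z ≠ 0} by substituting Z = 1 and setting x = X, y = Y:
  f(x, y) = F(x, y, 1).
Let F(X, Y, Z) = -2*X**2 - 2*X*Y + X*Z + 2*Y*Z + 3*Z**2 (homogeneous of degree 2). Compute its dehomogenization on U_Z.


f(x, y) = -2*x**2 - 2*x*y + x + 2*y + 3

On U_Z we set Z = 1. Each monomial c·X^i·Y^j·Z^k in F becomes c·x^i·y^j·1^k = c·x^i·y^j.
Substituting Z = 1: F(X, Y, 1) = -2*x**2 - 2*x*y + x + 2*y + 3.
Note: deg(f) ≤ deg(F) = 2; strict inequality happens when F is divisible by Z (lost terms).


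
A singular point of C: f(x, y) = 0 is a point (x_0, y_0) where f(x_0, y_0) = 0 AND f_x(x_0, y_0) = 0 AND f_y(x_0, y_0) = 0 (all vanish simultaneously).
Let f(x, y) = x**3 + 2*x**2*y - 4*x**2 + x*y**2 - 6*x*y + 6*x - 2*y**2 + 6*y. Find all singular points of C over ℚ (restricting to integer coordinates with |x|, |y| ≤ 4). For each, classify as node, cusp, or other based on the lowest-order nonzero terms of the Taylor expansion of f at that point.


Singular points: {(3, -3)}; classification: node.

Compute partial derivatives:
  f_x = 3*x**2 + 4*x*y - 8*x + y**2 - 6*y + 6.
  f_y = 2*x**2 + 2*x*y - 6*x - 4*y + 6.
Scan x_0 ∈ {−4, ..., 4}. For each x_0, f_y(x_0, y) is a polynomial in y; find its integer roots y ∈ {−4, ..., 4}, then test f_x and f at those candidates.
  x = -4: f_y(-4, y) = 62 - 12*y; no integer root y with |y| ≤ 4.
  x = -3: f_y(-3, y) = 42 - 10*y; no integer root y with |y| ≤ 4.
  x = -2: f_y(-2, y) = 26 - 8*y; no integer root y with |y| ≤ 4.
  x = -1: f_y(-1, y) = 14 - 6*y; no integer root y with |y| ≤ 4.
  x = 0: f_y(0, y) = 6 - 4*y; no integer root y with |y| ≤ 4.
  x = 1: f_y(1, y) = 2 - 2*y; vanishes at y ∈ {1}. (1, 1): f_x = 0 but f = 4 ≠ 0.
  x = 2: f_y(2, y) = 2; no integer root y with |y| ≤ 4.
  x = 3: f_y(3, y) = 2*y + 6; vanishes at y ∈ {-3}. (3, -3): f_x = 0, f = 0 — SINGULAR.
  x = 4: f_y(4, y) = 4*y + 14; no integer root y with |y| ≤ 4.
Only singular point on the grid: (3, -3).
Classify: substitute x = 3 + u, y = -3 + v and expand: f = u**3 + 2*u**2*v - u**2 + u*v**2 + v**2.
No constant or linear terms (consistent with a singular point). Quadratic part: -u**2 + v**2. Cubic part: u**3 + 2*u**2*v + u*v**2.
The quadratic part v**2 - u**2 = (v − u)(v + u) splits into two distinct linear factors, so there are two distinct tangent lines y − -3 = ±(x − 3) — this is a node (ordinary double point).
Classification: node.


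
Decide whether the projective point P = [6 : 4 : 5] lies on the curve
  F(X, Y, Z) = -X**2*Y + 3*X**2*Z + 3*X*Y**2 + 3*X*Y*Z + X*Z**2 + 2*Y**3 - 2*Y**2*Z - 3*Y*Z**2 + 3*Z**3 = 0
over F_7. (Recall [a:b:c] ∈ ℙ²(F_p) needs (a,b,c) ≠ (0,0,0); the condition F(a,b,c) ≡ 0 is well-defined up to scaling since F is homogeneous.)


F(6,4,5) ≡ 5 (mod 7); P is NOT on the curve.

Evaluate F(6, 4, 5) term-by-term (mod 7).
  -X**2*Y ↦ -1·36·4·1 = -144
  3*X**2*Z ↦ 3·36·1·5 = 540
  3*X*Y**2 ↦ 3·6·16·1 = 288
  3*X*Y*Z ↦ 3·6·4·5 = 360
  X*Z**2 ↦ 1·6·1·25 = 150
  2*Y**3 ↦ 2·1·64·1 = 128
  -2*Y**2*Z ↦ -2·1·16·5 = -160
  -3*Y*Z**2 ↦ -3·1·4·25 = -300
  3*Z**3 ↦ 3·1·1·125 = 375
Sum: F(6, 4, 5) = (-144) + (540) + (288) + (360) + (150) + (128) + (-160) + (-300) + (375) = 1237.
Reducing mod 7: 1237 ≡ 5 (mod 7).
Since F(a, b, c) ≡ 5 ≠ 0 (mod 7), P does NOT lie on the curve.


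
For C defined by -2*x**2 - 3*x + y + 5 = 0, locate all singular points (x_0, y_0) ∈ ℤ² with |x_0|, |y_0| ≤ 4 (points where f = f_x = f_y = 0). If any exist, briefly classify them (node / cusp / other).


No singular points in the scanned grid; C is smooth there.

Compute partial derivatives:
  f_x = -4*x - 3.
  f_y = 1.
f_y = 1 is a nonzero constant, so f_y never vanishes: no point (x, y) can satisfy f = f_x = f_y = 0. In particular no (x, y) ∈ {−4, ..., 4}² is singular; the curve is smooth.


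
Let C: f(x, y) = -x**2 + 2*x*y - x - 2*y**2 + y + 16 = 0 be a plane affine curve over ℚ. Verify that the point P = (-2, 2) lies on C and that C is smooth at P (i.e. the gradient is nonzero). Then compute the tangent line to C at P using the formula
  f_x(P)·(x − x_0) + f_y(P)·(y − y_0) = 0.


Tangent line at P: 7*x - 11*y + 36 = 0.

Step 1: f(-2, 2) = 0, so P lies on C.
Step 2: partial derivatives
  f_x(x, y) = -2*x + 2*y - 1, f_y(x, y) = 2*x - 4*y + 1.
  f_x(P) = 7, f_y(P) = -11 (gradient nonzero, so P is smooth).
Step 3: tangent line at P: 7·(x − -2) + -11·(y − 2) = 0.
Expanding: 7*x - 11*y + 36 = 0.


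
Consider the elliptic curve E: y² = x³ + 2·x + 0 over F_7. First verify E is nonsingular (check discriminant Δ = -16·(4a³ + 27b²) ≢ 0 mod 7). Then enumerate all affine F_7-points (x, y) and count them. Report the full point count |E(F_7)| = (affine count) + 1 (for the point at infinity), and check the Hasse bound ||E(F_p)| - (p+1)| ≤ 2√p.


Affine points = {(0, 0), (4, 3), (4, 4), (5, 3), (5, 4), (6, 2), (6, 5)}; affine count = 7; |E(F_7)| = 8.

Discriminant check: Δ ∝ 4a³ + 27b² = 4·2³ + 27·0² = 4·8 + 27·0 ≡ 4 (mod 7). Nonzero ⇒ E is nonsingular.
For each x ∈ F_7, compute rhs = x³ + 2·x + 0 mod 7, then count y ∈ F_7 with y² ≡ rhs.
  x = 0: rhs = 0, matching y values: 0 (1 points).
  x = 1: rhs = 3, matching y values: none (0 points).
  x = 2: rhs = 5, matching y values: none (0 points).
  x = 3: rhs = 5, matching y values: none (0 points).
  x = 4: rhs = 2, matching y values: 3, 4 (2 points).
  x = 5: rhs = 2, matching y values: 3, 4 (2 points).
  x = 6: rhs = 4, matching y values: 2, 5 (2 points).
Total affine count: 7.
Full point count |E(F_7)| = 7 + 1 = 8.
Hasse bound: |8 − (7+1)| = |0| = 0 ≤ 2√7 ≈ 5.2915 ✓.


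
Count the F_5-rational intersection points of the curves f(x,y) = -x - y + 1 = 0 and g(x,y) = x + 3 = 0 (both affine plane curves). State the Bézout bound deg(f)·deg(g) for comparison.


Common zeros: {(2, 4)}; count = 1; Bézout bound = 1.

deg(f) = 1, deg(g) = 1, so Bézout bound = 1.
Scan x ∈ F_5. For each x, list the y ∈ F_5 with f(x, y) ≡ 0 and those with g(x, y) ≡ 0 (mod 5); the common zeros in that column are the intersection.
  x = 0: f ≡ 0 at y ∈ {1}; g ≡ 0 at y ∈ ∅; common: ∅.
  x = 1: f ≡ 0 at y ∈ {0}; g ≡ 0 at y ∈ ∅; common: ∅.
  x = 2: f ≡ 0 at y ∈ {4}; g ≡ 0 at y ∈ {0, 1, 2, 3, 4}; common: {4}.
  x = 3: f ≡ 0 at y ∈ {3}; g ≡ 0 at y ∈ ∅; common: ∅.
  x = 4: f ≡ 0 at y ∈ {2}; g ≡ 0 at y ∈ ∅; common: ∅.
Collecting: common zeros = {(2, 4)}, so the count is 1.
Comparison with the Bézout bound: 1 ≤ 1 = deg(f)·deg(g), as expected for curves with no common component (the bound is attained).


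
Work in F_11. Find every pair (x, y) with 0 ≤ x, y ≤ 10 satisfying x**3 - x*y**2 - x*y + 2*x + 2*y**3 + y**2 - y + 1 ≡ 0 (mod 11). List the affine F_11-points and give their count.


Affine F_11-points: {(1, 8), (2, 1), (3, 7), (4, 9), (5, 4), (6, 5), (7, 5), (9, 0), (9, 5), (9, 10), (10, 2)}; count = 11.

For each of the 121 pairs (x, y) ∈ F_11², evaluate f(x, y) mod 11. Record the zeros.
  x = 0: [0↦1, 1↦3, 2↦8, 3↦6, 4↦9, 5↦7, 6↦1, 7↦3, 8↦3, 9↦2, 10↦1]  zeros at y ∈ ∅
  x = 1: [0↦4, 1↦4, 2↦5, 3↦8, 4↦3, 5↦2, 6↦6, 7↦5, 8↦0, 9↦3, 10↦4]  zeros at y ∈ {8}
  x = 2: [0↦2, 1↦0, 2↦8, 3↦5, 4↦3, 5↦3, 6↦6, 7↦2, 8↦3, 9↦10, 10↦2]  zeros at y ∈ {1}
  x = 3: [0↦1, 1↦8, 2↦1, 3↦3, 4↦4, 5↦5, 6↦7, 7↦0, 8↦7, 9↦7, 10↦1]  zeros at y ∈ {7}
  x = 4: [0↦7, 1↦1, 2↦1, 3↦8, 4↦1, 5↦3, 6↦4, 7↦5, 8↦7, 9↦0, 10↦7]  zeros at y ∈ {9}
  x = 5: [0↦4, 1↦7, 2↦3, 3↦4, 4↦0, 5↦3, 6↦3, 7↦1, 8↦9, 9↦6, 10↦4]  zeros at y ∈ {4}
  x = 6: [0↦9, 1↦10, 2↦2, 3↦8, 4↦7, 5↦0, 6↦10, 7↦5, 8↦8, 9↦9, 10↦9]  zeros at y ∈ {5}
  x = 7: [0↦6, 1↦5, 2↦4, 3↦4, 4↦6, 5↦0, 6↦9, 7↦1, 8↦10, 9↦4, 10↦6]  zeros at y ∈ {5}
  x = 8: [0↦1, 1↦9, 2↦4, 3↦9, 4↦3, 5↦9, 6↦6, 7↦6, 8↦10, 9↦8, 10↦1]  zeros at y ∈ ∅
  x = 9: [0↦0, 1↦6, 2↦8, 3↦7, 4↦4, 5↦0, 6↦7, 7↦4, 8↦3, 9↦5, 10↦0]  zeros at y ∈ {0, 5, 10}
  x = 10: [0↦9, 1↦2, 2↦0, 3↦4, 4↦4, 5↦1, 6↦7, 7↦1, 8↦6, 9↦1, 10↦9]  zeros at y ∈ {2}
Collecting zeros: affine points = {(1, 8), (2, 1), (3, 7), (4, 9), (5, 4), (6, 5), (7, 5), (9, 0), (9, 5), (9, 10), (10, 2)}.
Total count |C(F_11)_aff| = 11.


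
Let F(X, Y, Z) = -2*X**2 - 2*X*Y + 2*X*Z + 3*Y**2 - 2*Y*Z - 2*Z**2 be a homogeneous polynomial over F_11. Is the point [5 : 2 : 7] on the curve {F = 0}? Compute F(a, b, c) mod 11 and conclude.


F(5,2,7) ≡ 7 (mod 11); P is NOT on the curve.

Evaluate F(5, 2, 7) term-by-term (mod 11).
  -2*X**2 ↦ -2·25·1·1 = -50
  -2*X*Y ↦ -2·5·2·1 = -20
  2*X*Z ↦ 2·5·1·7 = 70
  3*Y**2 ↦ 3·1·4·1 = 12
  -2*Y*Z ↦ -2·1·2·7 = -28
  -2*Z**2 ↦ -2·1·1·49 = -98
Sum: F(5, 2, 7) = (-50) + (-20) + (70) + (12) + (-28) + (-98) = -114.
Reducing mod 11: -114 ≡ 7 (mod 11).
Since F(a, b, c) ≡ 7 ≠ 0 (mod 11), P does NOT lie on the curve.


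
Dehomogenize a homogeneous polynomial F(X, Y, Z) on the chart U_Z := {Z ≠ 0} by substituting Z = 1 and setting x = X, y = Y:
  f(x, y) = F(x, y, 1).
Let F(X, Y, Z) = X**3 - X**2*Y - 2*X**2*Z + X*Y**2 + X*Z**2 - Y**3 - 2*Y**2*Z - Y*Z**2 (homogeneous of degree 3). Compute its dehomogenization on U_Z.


f(x, y) = x**3 - x**2*y - 2*x**2 + x*y**2 + x - y**3 - 2*y**2 - y

On U_Z we set Z = 1. Each monomial c·X^i·Y^j·Z^k in F becomes c·x^i·y^j·1^k = c·x^i·y^j.
Substituting Z = 1: F(X, Y, 1) = x**3 - x**2*y - 2*x**2 + x*y**2 + x - y**3 - 2*y**2 - y.
Note: deg(f) ≤ deg(F) = 3; strict inequality happens when F is divisible by Z (lost terms).


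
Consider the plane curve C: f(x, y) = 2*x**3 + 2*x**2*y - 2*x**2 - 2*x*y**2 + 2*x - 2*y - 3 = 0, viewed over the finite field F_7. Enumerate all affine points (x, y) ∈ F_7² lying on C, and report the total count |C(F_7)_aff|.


Affine F_7-points: {(0, 2), (3, 1), (3, 4), (4, 3), (4, 6), (5, 1), (6, 1), (6, 6)}; count = 8.

For each of the 49 pairs (x, y) ∈ F_7², evaluate f(x, y) mod 7. Record the zeros.
  x = 0: [0↦4, 1↦2, 2↦0, 3↦5, 4↦3, 5↦1, 6↦6]  zeros at y ∈ {2}
  x = 1: [0↦6, 1↦4, 2↦5, 3↦2, 4↦2, 5↦5, 6↦4]  zeros at y ∈ ∅
  x = 2: [0↦2, 1↦4, 2↦5, 3↦5, 4↦4, 5↦2, 6↦6]  zeros at y ∈ ∅
  x = 3: [0↦4, 1↦0, 2↦5, 3↦5, 4↦0, 5↦4, 6↦3]  zeros at y ∈ {1, 4}
  x = 4: [0↦3, 1↦4, 2↦3, 3↦0, 4↦2, 5↦2, 6↦0]  zeros at y ∈ {3, 6}
  x = 5: [0↦4, 1↦0, 2↦4, 3↦2, 4↦1, 5↦1, 6↦2]  zeros at y ∈ {1}
  x = 6: [0↦5, 1↦0, 2↦6, 3↦2, 4↦2, 5↦6, 6↦0]  zeros at y ∈ {1, 6}
Collecting zeros: affine points = {(0, 2), (3, 1), (3, 4), (4, 3), (4, 6), (5, 1), (6, 1), (6, 6)}.
Total count |C(F_7)_aff| = 8.


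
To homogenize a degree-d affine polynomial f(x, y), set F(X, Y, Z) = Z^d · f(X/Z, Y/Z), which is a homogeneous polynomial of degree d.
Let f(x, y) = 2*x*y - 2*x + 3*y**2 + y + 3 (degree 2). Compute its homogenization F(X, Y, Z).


F(X, Y, Z) = 2*X*Y - 2*X*Z + 3*Y**2 + Y*Z + 3*Z**2

deg(f) = 2.
Substitute x = X/Z, y = Y/Z into f, then multiply by Z^2.
  monomial 2·x^1·y^1 ↦ 2·X^1·Y^1·Z^0.
  monomial -2·x^1·y^0 ↦ -2·X^1·Y^0·Z^1.
  monomial 3·x^0·y^2 ↦ 3·X^0·Y^2·Z^0.
  monomial 1·x^0·y^1 ↦ 1·X^0·Y^1·Z^1.
  monomial 3·x^0·y^0 ↦ 3·X^0·Y^0·Z^2.
Collecting: F(X, Y, Z) = 2*X*Y - 2*X*Z + 3*Y**2 + Y*Z + 3*Z**2.


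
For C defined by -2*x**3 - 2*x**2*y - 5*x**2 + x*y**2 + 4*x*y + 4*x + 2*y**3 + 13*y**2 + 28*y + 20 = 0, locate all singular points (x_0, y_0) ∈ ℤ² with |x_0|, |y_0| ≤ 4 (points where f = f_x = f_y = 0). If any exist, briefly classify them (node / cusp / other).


Singular points: {(0, -2)}; classification: node.

Compute partial derivatives:
  f_x = -6*x**2 - 4*x*y - 10*x + y**2 + 4*y + 4.
  f_y = -2*x**2 + 2*x*y + 4*x + 6*y**2 + 26*y + 28.
Scan x_0 ∈ {−4, ..., 4}. For each x_0, f_y(x_0, y) is a polynomial in y; find its integer roots y ∈ {−4, ..., 4}, then test f_x and f at those candidates.
  x = -4: f_y(-4, y) = 6*y**2 + 18*y - 20; no integer root y with |y| ≤ 4.
  x = -3: f_y(-3, y) = 6*y**2 + 20*y - 2; no integer root y with |y| ≤ 4.
  x = -2: f_y(-2, y) = 6*y**2 + 22*y + 12; vanishes at y ∈ {-3}. (-2, -3): f_x = -27 ≠ 0.
  x = -1: f_y(-1, y) = 6*y**2 + 24*y + 22; no integer root y with |y| ≤ 4.
  x = 0: f_y(0, y) = 6*y**2 + 26*y + 28; vanishes at y ∈ {-2}. (0, -2): f_x = 0, f = 0 — SINGULAR.
  x = 1: f_y(1, y) = 6*y**2 + 28*y + 30; vanishes at y ∈ {-3}. (1, -3): f_x = -3 ≠ 0.
  x = 2: f_y(2, y) = 6*y**2 + 30*y + 28; no integer root y with |y| ≤ 4.
  x = 3: f_y(3, y) = 6*y**2 + 32*y + 22; no integer root y with |y| ≤ 4.
  x = 4: f_y(4, y) = 6*y**2 + 34*y + 12; no integer root y with |y| ≤ 4.
Only singular point on the grid: (0, -2).
Classify: substitute x = 0 + u, y = -2 + v and expand: f = -2*u**3 - 2*u**2*v - u**2 + u*v**2 + 2*v**3 + v**2.
No constant or linear terms (consistent with a singular point). Quadratic part: -u**2 + v**2. Cubic part: -2*u**3 - 2*u**2*v + u*v**2 + 2*v**3.
The quadratic part v**2 - u**2 = (v − u)(v + u) splits into two distinct linear factors, so there are two distinct tangent lines y − -2 = ±(x − 0) — this is a node (ordinary double point).
Classification: node.


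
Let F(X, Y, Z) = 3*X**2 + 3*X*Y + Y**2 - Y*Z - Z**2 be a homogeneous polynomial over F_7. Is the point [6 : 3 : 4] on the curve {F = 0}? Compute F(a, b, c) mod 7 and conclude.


F(6,3,4) ≡ 3 (mod 7); P is NOT on the curve.

Evaluate F(6, 3, 4) term-by-term (mod 7).
  3*X**2 ↦ 3·36·1·1 = 108
  3*X*Y ↦ 3·6·3·1 = 54
  Y**2 ↦ 1·1·9·1 = 9
  -Y*Z ↦ -1·1·3·4 = -12
  -Z**2 ↦ -1·1·1·16 = -16
Sum: F(6, 3, 4) = (108) + (54) + (9) + (-12) + (-16) = 143.
Reducing mod 7: 143 ≡ 3 (mod 7).
Since F(a, b, c) ≡ 3 ≠ 0 (mod 7), P does NOT lie on the curve.


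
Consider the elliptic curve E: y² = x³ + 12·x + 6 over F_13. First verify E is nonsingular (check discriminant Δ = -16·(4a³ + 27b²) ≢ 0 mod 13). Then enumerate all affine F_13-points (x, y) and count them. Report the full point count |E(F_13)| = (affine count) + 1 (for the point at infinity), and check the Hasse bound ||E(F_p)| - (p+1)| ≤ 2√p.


Affine points = {(2, 5), (2, 8), (3, 2), (3, 11), (4, 1), (4, 12), (5, 3), (5, 10), (7, 2), (7, 11), (8, 4), (8, 9), (11, 0)}; affine count = 13; |E(F_13)| = 14.

Discriminant check: Δ ∝ 4a³ + 27b² = 4·12³ + 27·6² = 4·1728 + 27·36 ≡ 6 (mod 13). Nonzero ⇒ E is nonsingular.
For each x ∈ F_13, compute rhs = x³ + 12·x + 6 mod 13, then count y ∈ F_13 with y² ≡ rhs.
  x = 0: rhs = 6, matching y values: none (0 points).
  x = 1: rhs = 6, matching y values: none (0 points).
  x = 2: rhs = 12, matching y values: 5, 8 (2 points).
  x = 3: rhs = 4, matching y values: 2, 11 (2 points).
  x = 4: rhs = 1, matching y values: 1, 12 (2 points).
  x = 5: rhs = 9, matching y values: 3, 10 (2 points).
  x = 6: rhs = 8, matching y values: none (0 points).
  x = 7: rhs = 4, matching y values: 2, 11 (2 points).
  x = 8: rhs = 3, matching y values: 4, 9 (2 points).
  x = 9: rhs = 11, matching y values: none (0 points).
  x = 10: rhs = 8, matching y values: none (0 points).
  x = 11: rhs = 0, matching y values: 0 (1 points).
  x = 12: rhs = 6, matching y values: none (0 points).
Total affine count: 13.
Full point count |E(F_13)| = 13 + 1 = 14.
Hasse bound: |14 − (13+1)| = |0| = 0 ≤ 2√13 ≈ 7.2111 ✓.


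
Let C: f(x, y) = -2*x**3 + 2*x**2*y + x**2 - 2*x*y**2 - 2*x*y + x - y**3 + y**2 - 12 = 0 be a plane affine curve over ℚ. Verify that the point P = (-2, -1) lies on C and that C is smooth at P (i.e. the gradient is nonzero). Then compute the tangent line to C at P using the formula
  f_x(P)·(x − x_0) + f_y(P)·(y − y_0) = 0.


Tangent line at P: -19*x - y - 39 = 0.

Step 1: f(-2, -1) = 0, so P lies on C.
Step 2: partial derivatives
  f_x(x, y) = -6*x**2 + 4*x*y + 2*x - 2*y**2 - 2*y + 1, f_y(x, y) = 2*x**2 - 4*x*y - 2*x - 3*y**2 + 2*y.
  f_x(P) = -19, f_y(P) = -1 (gradient nonzero, so P is smooth).
Step 3: tangent line at P: -19·(x − -2) + -1·(y − -1) = 0.
Expanding: -19*x - y - 39 = 0.


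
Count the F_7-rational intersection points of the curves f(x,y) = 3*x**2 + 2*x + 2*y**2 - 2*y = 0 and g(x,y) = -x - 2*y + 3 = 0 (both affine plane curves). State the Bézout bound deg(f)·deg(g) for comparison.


Common zeros: ∅; count = 0; Bézout bound = 2.

deg(f) = 2, deg(g) = 1, so Bézout bound = 2.
Scan x ∈ F_7. For each x, list the y ∈ F_7 with f(x, y) ≡ 0 and those with g(x, y) ≡ 0 (mod 7); the common zeros in that column are the intersection.
  x = 0: f ≡ 0 at y ∈ {0, 1}; g ≡ 0 at y ∈ {5}; common: ∅.
  x = 1: f ≡ 0 at y ∈ ∅; g ≡ 0 at y ∈ {1}; common: ∅.
  x = 2: f ≡ 0 at y ∈ {3, 5}; g ≡ 0 at y ∈ {4}; common: ∅.
  x = 3: f ≡ 0 at y ∈ ∅; g ≡ 0 at y ∈ {0}; common: ∅.
  x = 4: f ≡ 0 at y ∈ {0, 1}; g ≡ 0 at y ∈ {3}; common: ∅.
  x = 5: f ≡ 0 at y ∈ ∅; g ≡ 0 at y ∈ {6}; common: ∅.
  x = 6: f ≡ 0 at y ∈ ∅; g ≡ 0 at y ∈ {2}; common: ∅.
Collecting: common zeros = ∅, so the count is 0.
Comparison with the Bézout bound: 0 ≤ 2 = deg(f)·deg(g), as expected for curves with no common component (the affine F_7-count falls short of the bound because intersections may lie at infinity, over extension fields, or carry multiplicity).


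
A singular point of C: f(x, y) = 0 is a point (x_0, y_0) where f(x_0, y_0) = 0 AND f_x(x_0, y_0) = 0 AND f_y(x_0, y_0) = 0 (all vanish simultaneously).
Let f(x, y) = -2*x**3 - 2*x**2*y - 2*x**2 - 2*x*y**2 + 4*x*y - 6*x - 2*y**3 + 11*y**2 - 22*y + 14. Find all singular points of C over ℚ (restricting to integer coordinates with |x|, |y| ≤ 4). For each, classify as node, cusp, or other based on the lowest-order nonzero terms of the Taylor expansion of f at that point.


Singular points: {(-1, 2)}; classification: cusp.

Compute partial derivatives:
  f_x = -6*x**2 - 4*x*y - 4*x - 2*y**2 + 4*y - 6.
  f_y = -2*x**2 - 4*x*y + 4*x - 6*y**2 + 22*y - 22.
Scan x_0 ∈ {−4, ..., 4}. For each x_0, f_y(x_0, y) is a polynomial in y; find its integer roots y ∈ {−4, ..., 4}, then test f_x and f at those candidates.
  x = -4: f_y(-4, y) = -6*y**2 + 38*y - 70; no integer root y with |y| ≤ 4.
  x = -3: f_y(-3, y) = -6*y**2 + 34*y - 52; no integer root y with |y| ≤ 4.
  x = -2: f_y(-2, y) = -6*y**2 + 30*y - 38; no integer root y with |y| ≤ 4.
  x = -1: f_y(-1, y) = -6*y**2 + 26*y - 28; vanishes at y ∈ {2}. (-1, 2): f_x = 0, f = 0 — SINGULAR.
  x = 0: f_y(0, y) = -6*y**2 + 22*y - 22; no integer root y with |y| ≤ 4.
  x = 1: f_y(1, y) = -6*y**2 + 18*y - 20; no integer root y with |y| ≤ 4.
  x = 2: f_y(2, y) = -6*y**2 + 14*y - 22; no integer root y with |y| ≤ 4.
  x = 3: f_y(3, y) = -6*y**2 + 10*y - 28; no integer root y with |y| ≤ 4.
  x = 4: f_y(4, y) = -6*y**2 + 6*y - 38; no integer root y with |y| ≤ 4.
Only singular point on the grid: (-1, 2).
Classify: substitute x = -1 + u, y = 2 + v and expand: f = -2*u**3 - 2*u**2*v - 2*u*v**2 - 2*v**3 + v**2.
No constant or linear terms (consistent with a singular point). Quadratic part: v**2. Cubic part: -2*u**3 - 2*u**2*v - 2*u*v**2 - 2*v**3.
The quadratic part v**2 is a perfect square, so there is a single (double) tangent line v = 0, i.e. y = 2. Restricting the cubic part to that line (v = 0) leaves -2*u**3 ≠ 0, so f is not divisible by v and the branch is v² ≈ 2*u**3 to lowest order — this is a cusp.
Classification: cusp.
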